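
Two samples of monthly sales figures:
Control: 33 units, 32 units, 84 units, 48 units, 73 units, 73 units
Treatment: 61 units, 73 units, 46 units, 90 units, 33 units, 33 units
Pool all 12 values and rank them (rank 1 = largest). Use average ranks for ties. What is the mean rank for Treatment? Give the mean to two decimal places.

6.50

Sorted (descending): 90, 84, 73, 73, 73, 61, 48, 46, 33, 33, 33, 32
The 3 values of 73 occupy positions 3–5 → average rank 4.
The 3 values of 33 occupy positions 9–11 → average rank 10.
Treatment values → pooled ranks: 61→6, 73→4, 46→8, 90→1, 33→10, 33→10
Mean rank = (6 + 4 + 8 + 1 + 10 + 10) / 6 = 6.50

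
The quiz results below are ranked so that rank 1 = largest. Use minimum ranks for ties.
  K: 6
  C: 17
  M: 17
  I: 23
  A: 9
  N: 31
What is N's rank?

1

Sorted (descending): 31, 23, 17, 17, 9, 6
The 2 values of 17 occupy positions 3–4 → each gets rank 3.
N has value 31 → rank 1.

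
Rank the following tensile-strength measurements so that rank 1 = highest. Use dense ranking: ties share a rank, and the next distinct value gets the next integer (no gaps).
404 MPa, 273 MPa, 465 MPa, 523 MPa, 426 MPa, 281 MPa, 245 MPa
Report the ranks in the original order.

Sorted (descending): 523, 465, 426, 404, 281, 273, 245
No ties — each value takes its position as its rank.

4, 6, 2, 1, 3, 5, 7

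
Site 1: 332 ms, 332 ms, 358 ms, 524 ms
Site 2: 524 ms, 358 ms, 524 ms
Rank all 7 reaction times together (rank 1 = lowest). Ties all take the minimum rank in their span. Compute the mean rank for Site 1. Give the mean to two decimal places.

Sorted (ascending): 332, 332, 358, 358, 524, 524, 524
The 2 values of 332 occupy positions 1–2 → each gets rank 1.
The 2 values of 358 occupy positions 3–4 → each gets rank 3.
The 3 values of 524 occupy positions 5–7 → each gets rank 5.
Site 1 values → pooled ranks: 332→1, 332→1, 358→3, 524→5
Mean rank = (1 + 1 + 3 + 5) / 4 = 2.50

2.50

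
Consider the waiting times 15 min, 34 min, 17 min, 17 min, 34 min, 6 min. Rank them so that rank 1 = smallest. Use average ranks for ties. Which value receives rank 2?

15

Sorted (ascending): 6, 15, 17, 17, 34, 34
The 2 values of 17 occupy positions 3–4 → average rank (3+4)/2 = 3.5.
The 2 values of 34 occupy positions 5–6 → average rank (5+6)/2 = 5.5.
Rank 2 → value 15.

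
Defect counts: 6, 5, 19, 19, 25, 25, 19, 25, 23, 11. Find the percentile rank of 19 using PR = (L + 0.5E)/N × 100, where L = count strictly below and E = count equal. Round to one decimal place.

N = 10.
Strictly below 19: 3. Equal to 19: 3.
PR = (3 + 0.5·3)/10 × 100 = 45.0

45.0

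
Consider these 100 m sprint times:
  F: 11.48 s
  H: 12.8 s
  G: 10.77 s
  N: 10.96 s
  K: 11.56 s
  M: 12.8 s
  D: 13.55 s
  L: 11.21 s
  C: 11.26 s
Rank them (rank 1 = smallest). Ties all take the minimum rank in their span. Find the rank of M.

Sorted (ascending): 10.77, 10.96, 11.21, 11.26, 11.48, 11.56, 12.8, 12.8, 13.55
The 2 values of 12.8 occupy positions 7–8 → each gets rank 7.
M has value 12.8 s → rank 7.

7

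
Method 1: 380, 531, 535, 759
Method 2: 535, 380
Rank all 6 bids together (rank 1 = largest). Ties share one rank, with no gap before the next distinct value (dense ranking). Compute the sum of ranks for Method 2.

6

Sorted (descending): 759, 535, 535, 531, 380, 380
The 2 values of 535 share dense rank 2.
The 2 values of 380 share dense rank 4.
Remaining distinct values take the next consecutive integers.
Method 2 values → pooled ranks: 535→2, 380→4
Rank sum = 2 + 4 = 6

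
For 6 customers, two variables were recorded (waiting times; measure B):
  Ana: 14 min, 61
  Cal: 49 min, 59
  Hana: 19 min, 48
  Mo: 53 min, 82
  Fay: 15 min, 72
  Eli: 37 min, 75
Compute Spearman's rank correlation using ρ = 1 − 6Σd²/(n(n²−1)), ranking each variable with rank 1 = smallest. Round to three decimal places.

Ranks of variable 1: 1, 5, 3, 6, 2, 4
Ranks of variable 2: 3, 2, 1, 6, 4, 5
d = r₁ − r₂: -2, 3, 2, 0, -2, -1
d²: 4, 9, 4, 0, 4, 1; Σd² = 22
ρ = 1 − 6·22/(6·35) = 1 − 132/210 = 0.371

0.371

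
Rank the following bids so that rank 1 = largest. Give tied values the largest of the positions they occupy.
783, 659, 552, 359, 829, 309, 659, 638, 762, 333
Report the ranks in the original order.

Sorted (descending): 829, 783, 762, 659, 659, 638, 552, 359, 333, 309
The 2 values of 659 occupy positions 4–5 → each gets rank 5.

2, 5, 7, 8, 1, 10, 5, 6, 3, 9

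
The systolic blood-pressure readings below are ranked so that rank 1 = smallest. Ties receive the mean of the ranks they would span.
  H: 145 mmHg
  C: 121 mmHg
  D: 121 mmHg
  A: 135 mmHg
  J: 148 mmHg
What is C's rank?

1.5

Sorted (ascending): 121, 121, 135, 145, 148
The 2 values of 121 occupy positions 1–2 → average rank (1+2)/2 = 1.5.
C has value 121 mmHg → rank 1.5.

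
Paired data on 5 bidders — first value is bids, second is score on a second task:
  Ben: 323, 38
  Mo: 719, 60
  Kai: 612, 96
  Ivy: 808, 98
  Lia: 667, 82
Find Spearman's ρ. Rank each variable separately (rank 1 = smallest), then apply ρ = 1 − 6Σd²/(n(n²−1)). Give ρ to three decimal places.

Ranks of variable 1: 1, 4, 2, 5, 3
Ranks of variable 2: 1, 2, 4, 5, 3
d = r₁ − r₂: 0, 2, -2, 0, 0
d²: 0, 4, 4, 0, 0; Σd² = 8
ρ = 1 − 6·8/(5·24) = 1 − 48/120 = 0.600

0.600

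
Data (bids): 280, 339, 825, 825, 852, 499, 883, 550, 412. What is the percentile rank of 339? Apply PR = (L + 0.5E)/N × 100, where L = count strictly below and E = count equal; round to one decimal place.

16.7

N = 9.
Strictly below 339: 1. Equal to 339: 1.
PR = (1 + 0.5·1)/9 × 100 = 16.7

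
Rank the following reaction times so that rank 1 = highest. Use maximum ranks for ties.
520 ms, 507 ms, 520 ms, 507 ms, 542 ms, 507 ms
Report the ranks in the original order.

Sorted (descending): 542, 520, 520, 507, 507, 507
The 2 values of 520 occupy positions 2–3 → each gets rank 3.
The 3 values of 507 occupy positions 4–6 → each gets rank 6.

3, 6, 3, 6, 1, 6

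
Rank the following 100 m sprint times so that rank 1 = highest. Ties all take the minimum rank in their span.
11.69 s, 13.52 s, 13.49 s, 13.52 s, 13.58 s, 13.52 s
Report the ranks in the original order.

Sorted (descending): 13.58, 13.52, 13.52, 13.52, 13.49, 11.69
The 3 values of 13.52 occupy positions 2–4 → each gets rank 2.

6, 2, 5, 2, 1, 2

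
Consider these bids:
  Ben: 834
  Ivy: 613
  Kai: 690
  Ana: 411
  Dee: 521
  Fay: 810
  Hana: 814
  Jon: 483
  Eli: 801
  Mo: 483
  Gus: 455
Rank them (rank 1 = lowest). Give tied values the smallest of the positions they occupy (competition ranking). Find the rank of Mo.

3

Sorted (ascending): 411, 455, 483, 483, 521, 613, 690, 801, 810, 814, 834
The 2 values of 483 occupy positions 3–4 → each gets rank 3.
Mo has value 483 → rank 3.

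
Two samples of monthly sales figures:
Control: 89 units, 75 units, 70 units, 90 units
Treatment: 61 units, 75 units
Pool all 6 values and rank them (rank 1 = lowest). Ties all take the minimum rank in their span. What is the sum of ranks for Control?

Sorted (ascending): 61, 70, 75, 75, 89, 90
The 2 values of 75 occupy positions 3–4 → each gets rank 3.
Control values → pooled ranks: 89→5, 75→3, 70→2, 90→6
Rank sum = 5 + 3 + 2 + 6 = 16

16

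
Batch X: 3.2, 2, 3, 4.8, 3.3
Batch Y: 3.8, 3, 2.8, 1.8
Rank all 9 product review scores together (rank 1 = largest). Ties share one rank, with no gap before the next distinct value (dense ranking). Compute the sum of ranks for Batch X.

Sorted (descending): 4.8, 3.8, 3.3, 3.2, 3, 3, 2.8, 2, 1.8
The 2 values of 3 share dense rank 5.
Remaining distinct values take the next consecutive integers.
Batch X values → pooled ranks: 3.2→4, 2→7, 3→5, 4.8→1, 3.3→3
Rank sum = 4 + 7 + 5 + 1 + 3 = 20

20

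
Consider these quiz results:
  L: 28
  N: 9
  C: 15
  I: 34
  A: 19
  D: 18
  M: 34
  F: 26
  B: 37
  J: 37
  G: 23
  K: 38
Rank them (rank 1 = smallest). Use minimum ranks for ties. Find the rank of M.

8

Sorted (ascending): 9, 15, 18, 19, 23, 26, 28, 34, 34, 37, 37, 38
The 2 values of 34 occupy positions 8–9 → each gets rank 8.
The 2 values of 37 occupy positions 10–11 → each gets rank 10.
M has value 34 → rank 8.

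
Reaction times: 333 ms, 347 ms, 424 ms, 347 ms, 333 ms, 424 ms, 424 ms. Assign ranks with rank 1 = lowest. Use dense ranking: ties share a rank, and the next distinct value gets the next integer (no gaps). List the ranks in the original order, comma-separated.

Sorted (ascending): 333, 333, 347, 347, 424, 424, 424
The 2 values of 333 share dense rank 1.
The 2 values of 347 share dense rank 2.
The 3 values of 424 share dense rank 3.

1, 2, 3, 2, 1, 3, 3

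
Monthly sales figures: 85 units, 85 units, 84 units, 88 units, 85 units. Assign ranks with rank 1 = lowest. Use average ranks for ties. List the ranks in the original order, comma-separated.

Sorted (ascending): 84, 85, 85, 85, 88
The 3 values of 85 occupy positions 2–4 → average rank 3.

3, 3, 1, 5, 3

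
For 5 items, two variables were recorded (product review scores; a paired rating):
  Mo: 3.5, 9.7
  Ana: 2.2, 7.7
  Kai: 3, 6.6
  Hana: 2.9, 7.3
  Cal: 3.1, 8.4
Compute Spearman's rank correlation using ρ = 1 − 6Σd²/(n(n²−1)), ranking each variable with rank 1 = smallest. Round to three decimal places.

Ranks of variable 1: 5, 1, 3, 2, 4
Ranks of variable 2: 5, 3, 1, 2, 4
d = r₁ − r₂: 0, -2, 2, 0, 0
d²: 0, 4, 4, 0, 0; Σd² = 8
ρ = 1 − 6·8/(5·24) = 1 − 48/120 = 0.600

0.600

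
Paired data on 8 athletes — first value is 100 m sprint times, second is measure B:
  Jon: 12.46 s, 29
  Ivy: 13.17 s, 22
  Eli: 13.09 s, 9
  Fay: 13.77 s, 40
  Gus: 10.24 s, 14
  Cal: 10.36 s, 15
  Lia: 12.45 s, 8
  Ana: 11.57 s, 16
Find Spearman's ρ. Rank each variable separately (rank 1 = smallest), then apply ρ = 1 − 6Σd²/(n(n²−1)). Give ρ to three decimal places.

Ranks of variable 1: 5, 7, 6, 8, 1, 2, 4, 3
Ranks of variable 2: 7, 6, 2, 8, 3, 4, 1, 5
d = r₁ − r₂: -2, 1, 4, 0, -2, -2, 3, -2
d²: 4, 1, 16, 0, 4, 4, 9, 4; Σd² = 42
ρ = 1 − 6·42/(8·63) = 1 − 252/504 = 0.500

0.500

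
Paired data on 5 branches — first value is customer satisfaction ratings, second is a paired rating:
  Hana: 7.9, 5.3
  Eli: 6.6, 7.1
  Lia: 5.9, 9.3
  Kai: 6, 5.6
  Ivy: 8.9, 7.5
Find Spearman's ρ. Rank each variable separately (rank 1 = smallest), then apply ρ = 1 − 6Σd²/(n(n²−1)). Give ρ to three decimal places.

Ranks of variable 1: 4, 3, 1, 2, 5
Ranks of variable 2: 1, 3, 5, 2, 4
d = r₁ − r₂: 3, 0, -4, 0, 1
d²: 9, 0, 16, 0, 1; Σd² = 26
ρ = 1 − 6·26/(5·24) = 1 − 156/120 = -0.300

-0.300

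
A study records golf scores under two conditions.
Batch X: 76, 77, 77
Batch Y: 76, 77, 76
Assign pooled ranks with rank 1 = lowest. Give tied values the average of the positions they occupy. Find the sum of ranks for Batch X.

Sorted (ascending): 76, 76, 76, 77, 77, 77
The 3 values of 76 occupy positions 1–3 → average rank 2.
The 3 values of 77 occupy positions 4–6 → average rank 5.
Batch X values → pooled ranks: 76→2, 77→5, 77→5
Rank sum = 2 + 5 + 5 = 12

12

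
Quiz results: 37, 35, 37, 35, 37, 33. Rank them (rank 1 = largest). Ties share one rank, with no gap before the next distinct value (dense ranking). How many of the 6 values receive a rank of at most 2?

5

Sorted (descending): 37, 37, 37, 35, 35, 33
The 3 values of 37 share dense rank 1.
The 2 values of 35 share dense rank 2.
Remaining distinct values take the next consecutive integers.
Ranks ≤ 2: {1, 1, 1, 2, 2} → 5 values.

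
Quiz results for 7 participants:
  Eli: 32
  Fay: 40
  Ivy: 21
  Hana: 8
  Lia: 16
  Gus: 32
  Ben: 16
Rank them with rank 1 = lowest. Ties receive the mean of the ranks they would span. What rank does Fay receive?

7

Sorted (ascending): 8, 16, 16, 21, 32, 32, 40
The 2 values of 16 occupy positions 2–3 → average rank (2+3)/2 = 2.5.
The 2 values of 32 occupy positions 5–6 → average rank (5+6)/2 = 5.5.
Fay has value 40 → rank 7.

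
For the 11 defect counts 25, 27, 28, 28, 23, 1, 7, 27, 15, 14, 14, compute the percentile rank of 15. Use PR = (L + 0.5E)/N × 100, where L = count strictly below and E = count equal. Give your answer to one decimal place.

N = 11.
Strictly below 15: 4. Equal to 15: 1.
PR = (4 + 0.5·1)/11 × 100 = 40.9

40.9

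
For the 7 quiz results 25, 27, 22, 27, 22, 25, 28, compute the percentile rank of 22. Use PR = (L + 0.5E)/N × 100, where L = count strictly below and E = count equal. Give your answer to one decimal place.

14.3

N = 7.
Strictly below 22: 0. Equal to 22: 2.
PR = (0 + 0.5·2)/7 × 100 = 14.3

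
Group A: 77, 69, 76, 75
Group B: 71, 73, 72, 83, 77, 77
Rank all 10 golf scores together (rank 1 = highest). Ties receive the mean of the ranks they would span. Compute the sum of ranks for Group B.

31

Sorted (descending): 83, 77, 77, 77, 76, 75, 73, 72, 71, 69
The 3 values of 77 occupy positions 2–4 → average rank 3.
Group B values → pooled ranks: 71→9, 73→7, 72→8, 83→1, 77→3, 77→3
Rank sum = 9 + 7 + 8 + 1 + 3 + 3 = 31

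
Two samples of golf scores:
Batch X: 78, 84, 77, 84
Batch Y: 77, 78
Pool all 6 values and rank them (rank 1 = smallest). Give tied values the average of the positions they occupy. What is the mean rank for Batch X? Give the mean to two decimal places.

4.00

Sorted (ascending): 77, 77, 78, 78, 84, 84
The 2 values of 77 occupy positions 1–2 → average rank (1+2)/2 = 1.5.
The 2 values of 78 occupy positions 3–4 → average rank (3+4)/2 = 3.5.
The 2 values of 84 occupy positions 5–6 → average rank (5+6)/2 = 5.5.
Batch X values → pooled ranks: 78→3.5, 84→5.5, 77→1.5, 84→5.5
Mean rank = (3.5 + 5.5 + 1.5 + 5.5) / 4 = 4.00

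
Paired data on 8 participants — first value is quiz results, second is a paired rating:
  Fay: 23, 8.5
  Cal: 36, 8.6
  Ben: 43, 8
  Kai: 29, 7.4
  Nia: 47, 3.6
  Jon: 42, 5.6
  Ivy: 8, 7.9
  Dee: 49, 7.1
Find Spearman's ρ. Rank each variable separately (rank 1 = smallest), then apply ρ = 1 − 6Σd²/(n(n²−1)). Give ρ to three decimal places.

Ranks of variable 1: 2, 4, 6, 3, 7, 5, 1, 8
Ranks of variable 2: 7, 8, 6, 4, 1, 2, 5, 3
d = r₁ − r₂: -5, -4, 0, -1, 6, 3, -4, 5
d²: 25, 16, 0, 1, 36, 9, 16, 25; Σd² = 128
ρ = 1 − 6·128/(8·63) = 1 − 768/504 = -0.524

-0.524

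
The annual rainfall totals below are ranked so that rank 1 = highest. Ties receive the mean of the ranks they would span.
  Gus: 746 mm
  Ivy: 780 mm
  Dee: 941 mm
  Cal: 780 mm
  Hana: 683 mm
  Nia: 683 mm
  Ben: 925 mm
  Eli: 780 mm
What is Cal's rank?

Sorted (descending): 941, 925, 780, 780, 780, 746, 683, 683
The 3 values of 780 occupy positions 3–5 → average rank 4.
The 2 values of 683 occupy positions 7–8 → average rank (7+8)/2 = 7.5.
Cal has value 780 mm → rank 4.

4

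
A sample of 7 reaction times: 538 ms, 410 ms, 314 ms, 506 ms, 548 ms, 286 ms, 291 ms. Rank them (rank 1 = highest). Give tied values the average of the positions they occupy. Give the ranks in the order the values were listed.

Sorted (descending): 548, 538, 506, 410, 314, 291, 286
No ties — each value takes its position as its rank.

2, 4, 5, 3, 1, 7, 6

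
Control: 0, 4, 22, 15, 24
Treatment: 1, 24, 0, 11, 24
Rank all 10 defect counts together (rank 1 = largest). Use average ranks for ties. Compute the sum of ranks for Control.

27.5

Sorted (descending): 24, 24, 24, 22, 15, 11, 4, 1, 0, 0
The 3 values of 24 occupy positions 1–3 → average rank 2.
The 2 values of 0 occupy positions 9–10 → average rank (9+10)/2 = 9.5.
Control values → pooled ranks: 0→9.5, 4→7, 22→4, 15→5, 24→2
Rank sum = 9.5 + 7 + 4 + 5 + 2 = 27.5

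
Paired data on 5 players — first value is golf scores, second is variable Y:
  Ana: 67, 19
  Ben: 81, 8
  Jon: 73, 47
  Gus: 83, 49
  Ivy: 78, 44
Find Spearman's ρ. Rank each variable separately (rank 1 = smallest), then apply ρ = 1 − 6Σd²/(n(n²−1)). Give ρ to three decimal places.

Ranks of variable 1: 1, 4, 2, 5, 3
Ranks of variable 2: 2, 1, 4, 5, 3
d = r₁ − r₂: -1, 3, -2, 0, 0
d²: 1, 9, 4, 0, 0; Σd² = 14
ρ = 1 − 6·14/(5·24) = 1 − 84/120 = 0.300

0.300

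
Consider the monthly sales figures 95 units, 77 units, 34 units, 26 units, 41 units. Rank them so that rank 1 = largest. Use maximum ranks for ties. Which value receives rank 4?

Sorted (descending): 95, 77, 41, 34, 26
No ties — each value takes its position as its rank.
Rank 4 → value 34.

34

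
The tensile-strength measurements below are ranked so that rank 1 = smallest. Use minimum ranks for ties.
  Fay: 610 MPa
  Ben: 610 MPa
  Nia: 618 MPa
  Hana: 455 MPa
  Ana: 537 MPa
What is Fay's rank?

Sorted (ascending): 455, 537, 610, 610, 618
The 2 values of 610 occupy positions 3–4 → each gets rank 3.
Fay has value 610 MPa → rank 3.

3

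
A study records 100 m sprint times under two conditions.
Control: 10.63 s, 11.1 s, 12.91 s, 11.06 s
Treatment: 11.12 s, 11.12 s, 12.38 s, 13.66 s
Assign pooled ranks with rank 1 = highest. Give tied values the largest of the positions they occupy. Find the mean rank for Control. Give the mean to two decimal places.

Sorted (descending): 13.66, 12.91, 12.38, 11.12, 11.12, 11.1, 11.06, 10.63
The 2 values of 11.12 occupy positions 4–5 → each gets rank 5.
Control values → pooled ranks: 10.63→8, 11.1→6, 12.91→2, 11.06→7
Mean rank = (8 + 6 + 2 + 7) / 4 = 5.75

5.75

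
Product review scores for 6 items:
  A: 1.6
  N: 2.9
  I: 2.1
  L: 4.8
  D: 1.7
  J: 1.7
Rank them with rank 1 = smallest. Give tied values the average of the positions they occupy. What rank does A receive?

Sorted (ascending): 1.6, 1.7, 1.7, 2.1, 2.9, 4.8
The 2 values of 1.7 occupy positions 2–3 → average rank (2+3)/2 = 2.5.
A has value 1.6 → rank 1.

1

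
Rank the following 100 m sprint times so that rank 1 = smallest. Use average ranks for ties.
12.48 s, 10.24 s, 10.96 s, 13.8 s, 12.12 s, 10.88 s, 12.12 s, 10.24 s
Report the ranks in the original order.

Sorted (ascending): 10.24, 10.24, 10.88, 10.96, 12.12, 12.12, 12.48, 13.8
The 2 values of 10.24 occupy positions 1–2 → average rank (1+2)/2 = 1.5.
The 2 values of 12.12 occupy positions 5–6 → average rank (5+6)/2 = 5.5.

7, 1.5, 4, 8, 5.5, 3, 5.5, 1.5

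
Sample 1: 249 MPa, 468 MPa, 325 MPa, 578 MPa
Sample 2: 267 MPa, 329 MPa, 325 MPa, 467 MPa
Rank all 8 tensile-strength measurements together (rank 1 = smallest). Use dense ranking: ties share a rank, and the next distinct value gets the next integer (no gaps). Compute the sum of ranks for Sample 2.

14

Sorted (ascending): 249, 267, 325, 325, 329, 467, 468, 578
The 2 values of 325 share dense rank 3.
Remaining distinct values take the next consecutive integers.
Sample 2 values → pooled ranks: 267→2, 329→4, 325→3, 467→5
Rank sum = 2 + 4 + 3 + 5 = 14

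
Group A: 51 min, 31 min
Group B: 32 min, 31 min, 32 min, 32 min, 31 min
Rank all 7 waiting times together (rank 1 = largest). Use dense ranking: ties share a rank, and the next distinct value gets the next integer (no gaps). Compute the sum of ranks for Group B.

Sorted (descending): 51, 32, 32, 32, 31, 31, 31
The 3 values of 32 share dense rank 2.
The 3 values of 31 share dense rank 3.
Remaining distinct values take the next consecutive integers.
Group B values → pooled ranks: 32→2, 31→3, 32→2, 32→2, 31→3
Rank sum = 2 + 3 + 2 + 2 + 3 = 12

12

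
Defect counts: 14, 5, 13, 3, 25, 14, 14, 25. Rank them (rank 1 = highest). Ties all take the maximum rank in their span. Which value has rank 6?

13

Sorted (descending): 25, 25, 14, 14, 14, 13, 5, 3
The 2 values of 25 occupy positions 1–2 → each gets rank 2.
The 3 values of 14 occupy positions 3–5 → each gets rank 5.
Rank 6 → value 13.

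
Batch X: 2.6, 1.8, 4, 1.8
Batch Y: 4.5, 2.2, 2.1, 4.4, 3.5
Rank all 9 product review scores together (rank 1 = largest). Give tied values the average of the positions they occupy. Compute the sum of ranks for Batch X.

25

Sorted (descending): 4.5, 4.4, 4, 3.5, 2.6, 2.2, 2.1, 1.8, 1.8
The 2 values of 1.8 occupy positions 8–9 → average rank (8+9)/2 = 8.5.
Batch X values → pooled ranks: 2.6→5, 1.8→8.5, 4→3, 1.8→8.5
Rank sum = 5 + 8.5 + 3 + 8.5 = 25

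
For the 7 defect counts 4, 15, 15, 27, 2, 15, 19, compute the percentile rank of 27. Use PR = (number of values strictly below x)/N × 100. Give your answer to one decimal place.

85.7

N = 7.
Strictly below 27: 6. Equal to 27: 1.
PR = 6/7 × 100 = 85.7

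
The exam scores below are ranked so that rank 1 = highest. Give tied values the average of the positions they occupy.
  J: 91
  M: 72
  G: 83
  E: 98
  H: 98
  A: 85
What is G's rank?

Sorted (descending): 98, 98, 91, 85, 83, 72
The 2 values of 98 occupy positions 1–2 → average rank (1+2)/2 = 1.5.
G has value 83 → rank 5.

5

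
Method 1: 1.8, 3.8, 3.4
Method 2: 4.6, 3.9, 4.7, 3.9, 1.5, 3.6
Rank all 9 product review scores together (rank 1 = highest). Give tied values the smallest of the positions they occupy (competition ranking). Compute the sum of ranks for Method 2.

Sorted (descending): 4.7, 4.6, 3.9, 3.9, 3.8, 3.6, 3.4, 1.8, 1.5
The 2 values of 3.9 occupy positions 3–4 → each gets rank 3.
Method 2 values → pooled ranks: 4.6→2, 3.9→3, 4.7→1, 3.9→3, 1.5→9, 3.6→6
Rank sum = 2 + 3 + 1 + 3 + 9 + 6 = 24

24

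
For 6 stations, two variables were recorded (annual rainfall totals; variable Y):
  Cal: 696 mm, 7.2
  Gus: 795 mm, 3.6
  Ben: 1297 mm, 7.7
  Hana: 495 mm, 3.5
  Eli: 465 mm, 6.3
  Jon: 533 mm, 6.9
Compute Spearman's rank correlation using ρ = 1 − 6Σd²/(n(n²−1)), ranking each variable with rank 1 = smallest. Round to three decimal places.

Ranks of variable 1: 4, 5, 6, 2, 1, 3
Ranks of variable 2: 5, 2, 6, 1, 3, 4
d = r₁ − r₂: -1, 3, 0, 1, -2, -1
d²: 1, 9, 0, 1, 4, 1; Σd² = 16
ρ = 1 − 6·16/(6·35) = 1 − 96/210 = 0.543

0.543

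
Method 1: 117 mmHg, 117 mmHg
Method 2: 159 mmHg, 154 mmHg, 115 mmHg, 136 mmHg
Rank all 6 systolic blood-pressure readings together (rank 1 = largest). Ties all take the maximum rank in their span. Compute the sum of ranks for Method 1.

Sorted (descending): 159, 154, 136, 117, 117, 115
The 2 values of 117 occupy positions 4–5 → each gets rank 5.
Method 1 values → pooled ranks: 117→5, 117→5
Rank sum = 5 + 5 = 10

10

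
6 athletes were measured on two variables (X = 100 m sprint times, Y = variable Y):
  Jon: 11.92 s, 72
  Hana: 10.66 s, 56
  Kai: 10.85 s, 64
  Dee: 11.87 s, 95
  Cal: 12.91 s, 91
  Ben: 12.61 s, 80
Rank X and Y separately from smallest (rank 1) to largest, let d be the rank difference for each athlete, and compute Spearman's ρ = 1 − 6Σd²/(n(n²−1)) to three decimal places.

0.657

Ranks of variable 1: 4, 1, 2, 3, 6, 5
Ranks of variable 2: 3, 1, 2, 6, 5, 4
d = r₁ − r₂: 1, 0, 0, -3, 1, 1
d²: 1, 0, 0, 9, 1, 1; Σd² = 12
ρ = 1 − 6·12/(6·35) = 1 − 72/210 = 0.657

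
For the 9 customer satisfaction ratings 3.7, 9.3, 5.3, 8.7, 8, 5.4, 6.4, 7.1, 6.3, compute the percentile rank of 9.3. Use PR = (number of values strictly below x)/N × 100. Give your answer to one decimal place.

88.9

N = 9.
Strictly below 9.3: 8. Equal to 9.3: 1.
PR = 8/9 × 100 = 88.9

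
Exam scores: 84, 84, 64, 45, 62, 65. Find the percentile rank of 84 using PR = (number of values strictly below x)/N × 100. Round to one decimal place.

N = 6.
Strictly below 84: 4. Equal to 84: 2.
PR = 4/6 × 100 = 66.7

66.7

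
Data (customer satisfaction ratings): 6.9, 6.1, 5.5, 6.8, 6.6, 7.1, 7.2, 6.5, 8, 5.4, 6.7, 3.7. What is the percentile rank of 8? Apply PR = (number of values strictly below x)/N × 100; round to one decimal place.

N = 12.
Strictly below 8: 11. Equal to 8: 1.
PR = 11/12 × 100 = 91.7

91.7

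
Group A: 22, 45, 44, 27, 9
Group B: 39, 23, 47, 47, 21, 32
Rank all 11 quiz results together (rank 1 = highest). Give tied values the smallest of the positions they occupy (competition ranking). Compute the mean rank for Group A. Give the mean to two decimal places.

6.80

Sorted (descending): 47, 47, 45, 44, 39, 32, 27, 23, 22, 21, 9
The 2 values of 47 occupy positions 1–2 → each gets rank 1.
Group A values → pooled ranks: 22→9, 45→3, 44→4, 27→7, 9→11
Mean rank = (9 + 3 + 4 + 7 + 11) / 5 = 6.80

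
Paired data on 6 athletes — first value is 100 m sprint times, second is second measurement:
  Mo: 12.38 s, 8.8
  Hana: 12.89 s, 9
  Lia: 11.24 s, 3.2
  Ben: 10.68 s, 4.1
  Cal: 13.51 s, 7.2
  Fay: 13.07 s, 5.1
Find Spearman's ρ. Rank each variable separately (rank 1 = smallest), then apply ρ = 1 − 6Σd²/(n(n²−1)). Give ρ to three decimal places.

0.486

Ranks of variable 1: 3, 4, 2, 1, 6, 5
Ranks of variable 2: 5, 6, 1, 2, 4, 3
d = r₁ − r₂: -2, -2, 1, -1, 2, 2
d²: 4, 4, 1, 1, 4, 4; Σd² = 18
ρ = 1 − 6·18/(6·35) = 1 − 108/210 = 0.486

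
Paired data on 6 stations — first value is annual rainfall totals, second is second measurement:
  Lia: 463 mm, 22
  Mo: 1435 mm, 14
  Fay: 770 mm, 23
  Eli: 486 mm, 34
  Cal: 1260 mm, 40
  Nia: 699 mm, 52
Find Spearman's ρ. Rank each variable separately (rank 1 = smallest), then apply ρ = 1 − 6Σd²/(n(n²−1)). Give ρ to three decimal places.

Ranks of variable 1: 1, 6, 4, 2, 5, 3
Ranks of variable 2: 2, 1, 3, 4, 5, 6
d = r₁ − r₂: -1, 5, 1, -2, 0, -3
d²: 1, 25, 1, 4, 0, 9; Σd² = 40
ρ = 1 − 6·40/(6·35) = 1 − 240/210 = -0.143

-0.143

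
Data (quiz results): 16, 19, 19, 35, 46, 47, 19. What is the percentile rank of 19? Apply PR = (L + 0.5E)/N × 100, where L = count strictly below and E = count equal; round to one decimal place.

N = 7.
Strictly below 19: 1. Equal to 19: 3.
PR = (1 + 0.5·3)/7 × 100 = 35.7

35.7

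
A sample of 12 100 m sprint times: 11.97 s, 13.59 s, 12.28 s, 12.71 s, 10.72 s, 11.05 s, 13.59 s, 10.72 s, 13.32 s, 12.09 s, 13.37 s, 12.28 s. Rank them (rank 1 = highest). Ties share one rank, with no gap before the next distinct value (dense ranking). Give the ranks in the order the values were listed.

7, 1, 5, 4, 9, 8, 1, 9, 3, 6, 2, 5

Sorted (descending): 13.59, 13.59, 13.37, 13.32, 12.71, 12.28, 12.28, 12.09, 11.97, 11.05, 10.72, 10.72
The 2 values of 13.59 share dense rank 1.
The 2 values of 12.28 share dense rank 5.
The 2 values of 10.72 share dense rank 9.
Remaining distinct values take the next consecutive integers.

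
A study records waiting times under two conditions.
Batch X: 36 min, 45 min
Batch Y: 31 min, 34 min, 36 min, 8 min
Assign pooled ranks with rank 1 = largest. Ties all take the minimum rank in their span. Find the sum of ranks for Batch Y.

17

Sorted (descending): 45, 36, 36, 34, 31, 8
The 2 values of 36 occupy positions 2–3 → each gets rank 2.
Batch Y values → pooled ranks: 31→5, 34→4, 36→2, 8→6
Rank sum = 5 + 4 + 2 + 6 = 17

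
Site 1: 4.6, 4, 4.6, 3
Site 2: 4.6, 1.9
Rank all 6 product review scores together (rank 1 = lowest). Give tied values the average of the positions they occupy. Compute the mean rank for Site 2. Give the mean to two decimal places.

Sorted (ascending): 1.9, 3, 4, 4.6, 4.6, 4.6
The 3 values of 4.6 occupy positions 4–6 → average rank 5.
Site 2 values → pooled ranks: 4.6→5, 1.9→1
Mean rank = (5 + 1) / 2 = 3.00

3.00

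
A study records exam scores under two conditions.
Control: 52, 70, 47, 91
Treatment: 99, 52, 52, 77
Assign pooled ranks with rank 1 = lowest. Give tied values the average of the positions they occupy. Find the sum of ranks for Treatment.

20

Sorted (ascending): 47, 52, 52, 52, 70, 77, 91, 99
The 3 values of 52 occupy positions 2–4 → average rank 3.
Treatment values → pooled ranks: 99→8, 52→3, 52→3, 77→6
Rank sum = 8 + 3 + 3 + 6 = 20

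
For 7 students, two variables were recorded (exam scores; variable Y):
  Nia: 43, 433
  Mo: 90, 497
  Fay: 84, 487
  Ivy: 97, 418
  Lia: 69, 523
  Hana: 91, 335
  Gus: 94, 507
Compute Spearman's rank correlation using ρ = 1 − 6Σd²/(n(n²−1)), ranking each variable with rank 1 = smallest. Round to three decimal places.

Ranks of variable 1: 1, 4, 3, 7, 2, 5, 6
Ranks of variable 2: 3, 5, 4, 2, 7, 1, 6
d = r₁ − r₂: -2, -1, -1, 5, -5, 4, 0
d²: 4, 1, 1, 25, 25, 16, 0; Σd² = 72
ρ = 1 − 6·72/(7·48) = 1 − 432/336 = -0.286

-0.286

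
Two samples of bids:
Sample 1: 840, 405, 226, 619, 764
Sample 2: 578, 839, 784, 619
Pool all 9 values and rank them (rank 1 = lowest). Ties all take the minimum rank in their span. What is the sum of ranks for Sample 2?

Sorted (ascending): 226, 405, 578, 619, 619, 764, 784, 839, 840
The 2 values of 619 occupy positions 4–5 → each gets rank 4.
Sample 2 values → pooled ranks: 578→3, 839→8, 784→7, 619→4
Rank sum = 3 + 8 + 7 + 4 = 22

22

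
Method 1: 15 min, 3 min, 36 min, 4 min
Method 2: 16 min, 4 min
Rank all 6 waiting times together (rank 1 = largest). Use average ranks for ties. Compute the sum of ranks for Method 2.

6.5

Sorted (descending): 36, 16, 15, 4, 4, 3
The 2 values of 4 occupy positions 4–5 → average rank (4+5)/2 = 4.5.
Method 2 values → pooled ranks: 16→2, 4→4.5
Rank sum = 2 + 4.5 = 6.5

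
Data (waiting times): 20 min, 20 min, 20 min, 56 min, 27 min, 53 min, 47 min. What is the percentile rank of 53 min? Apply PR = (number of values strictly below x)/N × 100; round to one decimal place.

N = 7.
Strictly below 53: 5. Equal to 53: 1.
PR = 5/7 × 100 = 71.4

71.4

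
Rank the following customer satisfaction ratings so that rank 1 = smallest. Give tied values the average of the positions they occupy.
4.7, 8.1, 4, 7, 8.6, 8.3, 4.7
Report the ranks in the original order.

Sorted (ascending): 4, 4.7, 4.7, 7, 8.1, 8.3, 8.6
The 2 values of 4.7 occupy positions 2–3 → average rank (2+3)/2 = 2.5.

2.5, 5, 1, 4, 7, 6, 2.5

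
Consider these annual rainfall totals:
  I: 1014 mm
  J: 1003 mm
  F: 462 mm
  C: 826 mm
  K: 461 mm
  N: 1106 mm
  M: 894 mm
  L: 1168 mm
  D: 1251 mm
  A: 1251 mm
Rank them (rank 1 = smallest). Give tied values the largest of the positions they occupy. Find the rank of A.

10

Sorted (ascending): 461, 462, 826, 894, 1003, 1014, 1106, 1168, 1251, 1251
The 2 values of 1251 occupy positions 9–10 → each gets rank 10.
A has value 1251 mm → rank 10.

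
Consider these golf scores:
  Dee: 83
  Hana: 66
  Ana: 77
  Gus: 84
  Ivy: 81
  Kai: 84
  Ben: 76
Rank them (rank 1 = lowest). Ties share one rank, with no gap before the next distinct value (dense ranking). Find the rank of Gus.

Sorted (ascending): 66, 76, 77, 81, 83, 84, 84
The 2 values of 84 share dense rank 6.
Remaining distinct values take the next consecutive integers.
Gus has value 84 → rank 6.

6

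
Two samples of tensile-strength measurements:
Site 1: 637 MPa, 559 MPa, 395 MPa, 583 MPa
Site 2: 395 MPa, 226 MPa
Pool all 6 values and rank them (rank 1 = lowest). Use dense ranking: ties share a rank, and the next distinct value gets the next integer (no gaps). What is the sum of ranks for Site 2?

Sorted (ascending): 226, 395, 395, 559, 583, 637
The 2 values of 395 share dense rank 2.
Remaining distinct values take the next consecutive integers.
Site 2 values → pooled ranks: 395→2, 226→1
Rank sum = 2 + 1 = 3

3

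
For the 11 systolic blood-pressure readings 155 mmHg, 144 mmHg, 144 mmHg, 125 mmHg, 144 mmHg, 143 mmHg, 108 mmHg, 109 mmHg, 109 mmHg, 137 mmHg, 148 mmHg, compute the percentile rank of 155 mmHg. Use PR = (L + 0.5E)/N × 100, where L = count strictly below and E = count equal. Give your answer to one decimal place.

95.5

N = 11.
Strictly below 155: 10. Equal to 155: 1.
PR = (10 + 0.5·1)/11 × 100 = 95.5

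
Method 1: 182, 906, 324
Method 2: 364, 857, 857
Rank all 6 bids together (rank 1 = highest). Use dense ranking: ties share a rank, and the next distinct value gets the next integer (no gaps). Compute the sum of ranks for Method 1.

Sorted (descending): 906, 857, 857, 364, 324, 182
The 2 values of 857 share dense rank 2.
Remaining distinct values take the next consecutive integers.
Method 1 values → pooled ranks: 182→5, 906→1, 324→4
Rank sum = 5 + 1 + 4 = 10

10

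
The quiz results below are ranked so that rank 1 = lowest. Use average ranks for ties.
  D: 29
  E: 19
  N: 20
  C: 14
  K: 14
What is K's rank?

Sorted (ascending): 14, 14, 19, 20, 29
The 2 values of 14 occupy positions 1–2 → average rank (1+2)/2 = 1.5.
K has value 14 → rank 1.5.

1.5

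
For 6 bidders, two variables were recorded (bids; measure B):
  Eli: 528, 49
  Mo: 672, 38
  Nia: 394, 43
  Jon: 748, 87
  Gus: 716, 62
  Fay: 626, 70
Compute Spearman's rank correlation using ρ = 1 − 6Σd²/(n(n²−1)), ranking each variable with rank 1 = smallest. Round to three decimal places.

Ranks of variable 1: 2, 4, 1, 6, 5, 3
Ranks of variable 2: 3, 1, 2, 6, 4, 5
d = r₁ − r₂: -1, 3, -1, 0, 1, -2
d²: 1, 9, 1, 0, 1, 4; Σd² = 16
ρ = 1 − 6·16/(6·35) = 1 − 96/210 = 0.543

0.543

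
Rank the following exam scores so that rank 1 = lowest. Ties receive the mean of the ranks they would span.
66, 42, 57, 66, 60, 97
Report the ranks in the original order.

4.5, 1, 2, 4.5, 3, 6

Sorted (ascending): 42, 57, 60, 66, 66, 97
The 2 values of 66 occupy positions 4–5 → average rank (4+5)/2 = 4.5.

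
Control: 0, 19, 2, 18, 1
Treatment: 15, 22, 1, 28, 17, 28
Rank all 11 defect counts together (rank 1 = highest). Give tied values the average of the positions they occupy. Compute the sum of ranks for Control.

37.5

Sorted (descending): 28, 28, 22, 19, 18, 17, 15, 2, 1, 1, 0
The 2 values of 28 occupy positions 1–2 → average rank (1+2)/2 = 1.5.
The 2 values of 1 occupy positions 9–10 → average rank (9+10)/2 = 9.5.
Control values → pooled ranks: 0→11, 19→4, 2→8, 18→5, 1→9.5
Rank sum = 11 + 4 + 8 + 5 + 9.5 = 37.5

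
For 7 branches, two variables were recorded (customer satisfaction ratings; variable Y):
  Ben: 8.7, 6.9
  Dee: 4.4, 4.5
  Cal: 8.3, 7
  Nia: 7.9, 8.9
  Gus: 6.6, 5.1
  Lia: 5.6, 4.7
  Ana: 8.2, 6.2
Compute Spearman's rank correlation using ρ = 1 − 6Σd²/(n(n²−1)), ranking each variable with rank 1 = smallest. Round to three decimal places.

0.750

Ranks of variable 1: 7, 1, 6, 4, 3, 2, 5
Ranks of variable 2: 5, 1, 6, 7, 3, 2, 4
d = r₁ − r₂: 2, 0, 0, -3, 0, 0, 1
d²: 4, 0, 0, 9, 0, 0, 1; Σd² = 14
ρ = 1 − 6·14/(7·48) = 1 − 84/336 = 0.750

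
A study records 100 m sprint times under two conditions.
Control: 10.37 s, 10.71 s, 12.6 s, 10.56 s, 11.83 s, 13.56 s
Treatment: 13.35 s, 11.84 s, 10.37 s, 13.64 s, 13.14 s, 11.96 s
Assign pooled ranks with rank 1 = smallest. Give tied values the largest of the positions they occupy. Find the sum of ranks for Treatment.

46

Sorted (ascending): 10.37, 10.37, 10.56, 10.71, 11.83, 11.84, 11.96, 12.6, 13.14, 13.35, 13.56, 13.64
The 2 values of 10.37 occupy positions 1–2 → each gets rank 2.
Treatment values → pooled ranks: 13.35→10, 11.84→6, 10.37→2, 13.64→12, 13.14→9, 11.96→7
Rank sum = 10 + 6 + 2 + 12 + 9 + 7 = 46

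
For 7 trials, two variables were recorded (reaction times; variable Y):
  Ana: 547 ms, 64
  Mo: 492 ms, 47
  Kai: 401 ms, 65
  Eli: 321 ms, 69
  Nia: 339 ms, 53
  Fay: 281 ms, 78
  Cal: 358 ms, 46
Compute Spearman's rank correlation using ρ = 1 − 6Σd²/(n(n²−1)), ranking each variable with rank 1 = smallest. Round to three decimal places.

-0.536

Ranks of variable 1: 7, 6, 5, 2, 3, 1, 4
Ranks of variable 2: 4, 2, 5, 6, 3, 7, 1
d = r₁ − r₂: 3, 4, 0, -4, 0, -6, 3
d²: 9, 16, 0, 16, 0, 36, 9; Σd² = 86
ρ = 1 − 6·86/(7·48) = 1 − 516/336 = -0.536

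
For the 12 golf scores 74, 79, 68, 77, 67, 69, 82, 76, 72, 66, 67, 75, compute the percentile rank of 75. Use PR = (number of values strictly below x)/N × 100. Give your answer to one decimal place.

58.3

N = 12.
Strictly below 75: 7. Equal to 75: 1.
PR = 7/12 × 100 = 58.3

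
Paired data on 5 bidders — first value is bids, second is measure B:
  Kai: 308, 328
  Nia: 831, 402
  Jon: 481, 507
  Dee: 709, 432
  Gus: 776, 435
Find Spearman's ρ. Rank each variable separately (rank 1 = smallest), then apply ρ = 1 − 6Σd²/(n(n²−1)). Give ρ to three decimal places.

Ranks of variable 1: 1, 5, 2, 3, 4
Ranks of variable 2: 1, 2, 5, 3, 4
d = r₁ − r₂: 0, 3, -3, 0, 0
d²: 0, 9, 9, 0, 0; Σd² = 18
ρ = 1 − 6·18/(5·24) = 1 − 108/120 = 0.100

0.100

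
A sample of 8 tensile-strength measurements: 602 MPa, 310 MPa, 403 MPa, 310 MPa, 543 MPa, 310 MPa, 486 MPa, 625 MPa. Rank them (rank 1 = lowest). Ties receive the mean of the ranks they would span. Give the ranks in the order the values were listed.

7, 2, 4, 2, 6, 2, 5, 8

Sorted (ascending): 310, 310, 310, 403, 486, 543, 602, 625
The 3 values of 310 occupy positions 1–3 → average rank 2.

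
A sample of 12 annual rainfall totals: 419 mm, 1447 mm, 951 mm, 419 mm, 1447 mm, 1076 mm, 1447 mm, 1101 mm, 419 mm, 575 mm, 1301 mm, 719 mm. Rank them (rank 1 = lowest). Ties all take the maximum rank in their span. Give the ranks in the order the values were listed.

3, 12, 6, 3, 12, 7, 12, 8, 3, 4, 9, 5

Sorted (ascending): 419, 419, 419, 575, 719, 951, 1076, 1101, 1301, 1447, 1447, 1447
The 3 values of 419 occupy positions 1–3 → each gets rank 3.
The 3 values of 1447 occupy positions 10–12 → each gets rank 12.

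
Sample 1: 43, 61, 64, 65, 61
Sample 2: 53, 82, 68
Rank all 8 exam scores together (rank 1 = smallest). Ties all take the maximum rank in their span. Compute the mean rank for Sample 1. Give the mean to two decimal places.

4.00

Sorted (ascending): 43, 53, 61, 61, 64, 65, 68, 82
The 2 values of 61 occupy positions 3–4 → each gets rank 4.
Sample 1 values → pooled ranks: 43→1, 61→4, 64→5, 65→6, 61→4
Mean rank = (1 + 4 + 5 + 6 + 4) / 5 = 4.00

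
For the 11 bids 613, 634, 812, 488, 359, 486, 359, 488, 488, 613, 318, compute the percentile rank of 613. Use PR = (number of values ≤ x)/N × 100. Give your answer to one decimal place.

N = 11.
Strictly below 613: 7. Equal to 613: 2.
PR = 9/11 × 100 = 81.8

81.8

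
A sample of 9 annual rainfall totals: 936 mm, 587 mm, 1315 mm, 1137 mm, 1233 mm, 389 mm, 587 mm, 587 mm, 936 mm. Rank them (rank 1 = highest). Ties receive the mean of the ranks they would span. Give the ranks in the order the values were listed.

4.5, 7, 1, 3, 2, 9, 7, 7, 4.5

Sorted (descending): 1315, 1233, 1137, 936, 936, 587, 587, 587, 389
The 2 values of 936 occupy positions 4–5 → average rank (4+5)/2 = 4.5.
The 3 values of 587 occupy positions 6–8 → average rank 7.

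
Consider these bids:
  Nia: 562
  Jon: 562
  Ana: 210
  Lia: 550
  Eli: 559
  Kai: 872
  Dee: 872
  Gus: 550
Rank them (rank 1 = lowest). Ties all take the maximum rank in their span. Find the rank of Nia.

Sorted (ascending): 210, 550, 550, 559, 562, 562, 872, 872
The 2 values of 550 occupy positions 2–3 → each gets rank 3.
The 2 values of 562 occupy positions 5–6 → each gets rank 6.
The 2 values of 872 occupy positions 7–8 → each gets rank 8.
Nia has value 562 → rank 6.

6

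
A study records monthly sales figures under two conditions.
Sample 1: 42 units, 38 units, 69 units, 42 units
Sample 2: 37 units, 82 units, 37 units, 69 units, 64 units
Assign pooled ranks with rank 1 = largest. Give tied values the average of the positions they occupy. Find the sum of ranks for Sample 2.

24.5

Sorted (descending): 82, 69, 69, 64, 42, 42, 38, 37, 37
The 2 values of 69 occupy positions 2–3 → average rank (2+3)/2 = 2.5.
The 2 values of 42 occupy positions 5–6 → average rank (5+6)/2 = 5.5.
The 2 values of 37 occupy positions 8–9 → average rank (8+9)/2 = 8.5.
Sample 2 values → pooled ranks: 37→8.5, 82→1, 37→8.5, 69→2.5, 64→4
Rank sum = 8.5 + 1 + 8.5 + 2.5 + 4 = 24.5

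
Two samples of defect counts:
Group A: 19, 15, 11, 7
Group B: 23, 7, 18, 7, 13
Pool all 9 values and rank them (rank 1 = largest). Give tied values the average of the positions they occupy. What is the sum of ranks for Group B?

25

Sorted (descending): 23, 19, 18, 15, 13, 11, 7, 7, 7
The 3 values of 7 occupy positions 7–9 → average rank 8.
Group B values → pooled ranks: 23→1, 7→8, 18→3, 7→8, 13→5
Rank sum = 1 + 8 + 3 + 8 + 5 = 25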